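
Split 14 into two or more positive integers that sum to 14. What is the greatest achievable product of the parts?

Define m[k] = max over 1≤i<k of i · max(k−i, m[k−i]); the inner max lets the remainder stay uncut if that's better.
m[2] = 1·max(1,0) = 1·1 = 1
m[3] = max(1·2, 2·1) = 2
m[4] = max(1·3, 2·2, 3·1) = 4
m[5] = max(1·4, 2·3, 3·2, 4·1) = 6
m[6] = max(1·6, 2·4, 3·3, 4·2, 5·1) = 9
m[7] = max(1·9, 2·6, 3·4, 4·3, 5·2, 6·1) = 12
m[8] = max(1·12, 2·9, 3·6, …, 6·2, 7·1) = 18
m[9] = max(1·18, 2·12, 3·9, …, 7·2, 8·1) = 27
m[10] = max(1·27, 2·18, 3·12, …, 8·2, 9·1) = 36
m[11] = max(1·36, 2·27, 3·18, …, 9·2, 10·1) = 54
m[12] = max(1·54, 2·36, 3·27, …, 10·2, 11·1) = 81
m[13] = max(1·81, 2·54, 3·36, …, 11·2, 12·1) = 108
m[14] = max(1·108, 2·81, 3·54, …, 12·2, 13·1) = 162
One optimal split: 3 + 3 + 3 + 3 + 2; product 3·3·3·3·2 = 162.

162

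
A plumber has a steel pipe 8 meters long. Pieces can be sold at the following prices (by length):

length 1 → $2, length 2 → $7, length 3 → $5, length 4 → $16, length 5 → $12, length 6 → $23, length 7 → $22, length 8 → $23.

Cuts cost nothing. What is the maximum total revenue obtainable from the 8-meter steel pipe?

32

Consider every possible first cut. best[k] is the best of p[i]+best[k−i] over all sellable i≤k.
best[1] = 2
best[2] = 7
best[3] = 9  (first piece 1, then best[2]=7)
best[4] = 16
best[5] = 18  (first piece 1, then best[4]=16)
best[6] = 23  (first piece 2, then best[4]=16)
best[7] = 25  (first piece 1, then best[6]=23)
best[8] = 32  (first piece 4, then best[4]=16)
One optimal cutting: 4 + 4 → $16 + $16 = $32.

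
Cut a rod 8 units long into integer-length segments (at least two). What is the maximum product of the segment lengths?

Define prod[k] = max over 1≤i<k of i · max(k−i, prod[k−i]); the inner max lets the remainder stay uncut if that's better.
prod[2] = 1·max(1,0) = 1·1 = 1
prod[3] = 1·max(2,1) = 1·2 = 2
prod[4] = 2·max(2,1) = 2·2 = 4
prod[5] = 2·max(3,2) = 2·3 = 6
prod[6] = 3·max(3,2) = 3·3 = 9
prod[7] = 2·max(5,6) = 2·6 = 12
prod[8] = 2·max(6,9) = 2·9 = 18
One optimal split: 3 + 3 + 2; product 3·3·2 = 18.

18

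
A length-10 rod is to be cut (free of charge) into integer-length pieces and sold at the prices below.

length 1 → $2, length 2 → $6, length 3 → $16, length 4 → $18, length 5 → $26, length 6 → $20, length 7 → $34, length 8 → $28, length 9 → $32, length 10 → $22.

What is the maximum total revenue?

52

Build v[k] bottom-up: v[k] = max over allowed piece i of (p[i] + v[k−i]).
v[1] = 2
v[2] = max(2+2, 6+0) = 6
v[3] = max(2+6, 6+2, 16+0) = 16
v[4] = max(2+16, 6+6, 16+2, 18+0) = 18
v[5] = max(2+18, 6+16, 16+6, 18+2, 26+0) = 26
v[6] = max(2+26, 6+18, 16+16, 18+6, 26+2, 20+0) = 32
v[7] = max(2+32, 6+26, 16+18, …, 20+2, 34+0) = 34
v[8] = max(2+34, 6+32, 16+26, …, 34+2, 28+0) = 42
v[9] = max(2+42, 6+34, 16+32, …, 28+2, 32+0) = 48
v[10] = max(2+48, 6+42, 16+34, …, 32+2, 22+0) = 52
One optimal cutting: 5 + 5 → $26 + $26 = $52.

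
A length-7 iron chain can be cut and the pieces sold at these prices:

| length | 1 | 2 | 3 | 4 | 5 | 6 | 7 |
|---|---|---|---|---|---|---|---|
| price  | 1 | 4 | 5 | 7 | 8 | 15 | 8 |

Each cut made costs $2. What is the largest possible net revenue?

14

Let r[k] be the best obtainable value from length k. For each k, try every first piece i and keep the best of price[i] + r[k−i] minus the 2 cut fee when i<k.
r[1] = 1
r[2] = max(1+1-2, 4+0) = 4
r[3] = max(1+4-2, 4+1-2, 5+0) = 5
r[4] = max(1+5-2, 4+4-2, 5+1-2, 7+0) = 7
r[5] = max(1+7-2, 4+5-2, 5+4-2, 7+1-2, 8+0) = 8
r[6] = max(1+8-2, 4+7-2, 5+5-2, 7+4-2, 8+1-2, 15+0) = 15
r[7] = max(1+15-2, 4+8-2, 5+7-2, …, 15+1-2, 8+0) = 14
One optimal plan: pieces 6 + 1 (1 cut) → $16 − $2 = $14.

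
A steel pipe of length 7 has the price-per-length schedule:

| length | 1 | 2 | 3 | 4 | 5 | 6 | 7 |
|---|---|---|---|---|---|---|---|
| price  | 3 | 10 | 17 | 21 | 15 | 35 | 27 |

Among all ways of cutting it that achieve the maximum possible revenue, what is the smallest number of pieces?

2

Let r[k] be the best obtainable value from length k. For each k, try every first piece i and keep the best of price[i] + r[k−i].
r[1] = 3
r[2] = 10
r[3] = 17
r[4] = 21
r[5] = 27  (first piece 2, then r[3]=17)
r[6] = 35
r[7] = 38  (first piece 1, then r[6]=35)
Maximum revenue is $38.
Now minimize piece count subject to staying optimal: for each k, pieces[k] = 1 + min over i with p[i]+r[k−i]=r[k] of pieces[k−i].
pieces[4] = 1
pieces[5] = 2
pieces[6] = 1
pieces[7] = 2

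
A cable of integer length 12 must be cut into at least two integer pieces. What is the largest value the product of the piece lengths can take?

81

Define f[k] = max over 1≤i<k of i · max(k−i, f[k−i]); the inner max lets the remainder stay uncut if that's better.
f[2] = 1*max(1,0) = 1*1 = 1
f[3] = max(1*2, 2*1) = 2
f[4] = max(1*3, 2*2, 3*1) = 4
f[5] = max(1*4, 2*3, 3*2, 4*1) = 6
f[6] = max(1*6, 2*4, 3*3, 4*2, 5*1) = 9
f[7] = max(1*9, 2*6, 3*4, 4*3, 5*2, 6*1) = 12
f[8] = max(1*12, 2*9, 3*6, …, 6*2, 7*1) = 18
f[9] = max(1*18, 2*12, 3*9, …, 7*2, 8*1) = 27
f[10] = max(1*27, 2*18, 3*12, …, 8*2, 9*1) = 36
f[11] = max(1*36, 2*27, 3*18, …, 9*2, 10*1) = 54
f[12] = max(1*54, 2*36, 3*27, …, 10*2, 11*1) = 81
One optimal split: 3 + 3 + 3 + 3; product 3*3*3*3 = 81.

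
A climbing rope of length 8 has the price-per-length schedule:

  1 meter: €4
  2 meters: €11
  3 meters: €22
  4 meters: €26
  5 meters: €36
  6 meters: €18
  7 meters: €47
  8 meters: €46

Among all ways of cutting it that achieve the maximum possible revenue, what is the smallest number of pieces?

Let r[k] be the best obtainable value from length k. For each k, try every first piece i and keep the best of price[i] + r[k−i].
r[1] = 4
r[2] = max(4+4, 11+0) = 11
r[3] = max(4+11, 11+4, 22+0) = 22
r[4] = max(4+22, 11+11, 22+4, 26+0) = 26
r[5] = max(4+26, 11+22, 22+11, 26+4, 36+0) = 36
r[6] = max(4+36, 11+26, 22+22, 26+11, 36+4, 18+0) = 44
r[7] = max(4+44, 11+36, 22+26, …, 18+4, 47+0) = 48
r[8] = max(4+48, 11+44, 22+36, …, 47+4, 46+0) = 58
Maximum revenue is €58.
Now minimize piece count subject to staying optimal: for each k, pieces[k] = 1 + min over i with p[i]+r[k−i]=r[k] of pieces[k−i].
pieces[5] = 1
pieces[6] = 2
pieces[7] = 2
pieces[8] = 2

2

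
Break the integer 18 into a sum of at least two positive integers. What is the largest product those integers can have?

Define m[k] = max over 1≤i<k of i · max(k−i, m[k−i]); the inner max lets the remainder stay uncut if that's better.
m[2] = 1*max(1,0) = 1*1 = 1
m[3] = 1*max(2,1) = 1*2 = 2
m[4] = 2*max(2,1) = 2*2 = 4
m[5] = 2*max(3,2) = 2*3 = 6
m[6] = 3*max(3,2) = 3*3 = 9
m[7] = 2*max(5,6) = 2*6 = 12
m[8] = 2*max(6,9) = 2*9 = 18
m[9] = 3*max(6,9) = 3*9 = 27
m[10] = 2*max(8,18) = 2*18 = 36
m[11] = 2*max(9,27) = 2*27 = 54
m[12] = 3*max(9,27) = 3*27 = 81
m[13] = 2*max(11,54) = 2*54 = 108
m[14] = 2*max(12,81) = 2*81 = 162
m[15] = 3*max(12,81) = 3*81 = 243
m[16] = 2*max(14,162) = 2*162 = 324
m[17] = 2*max(15,243) = 2*243 = 486
m[18] = 3*max(15,243) = 3*243 = 729
One optimal split: 3 + 3 + 3 + 3 + 3 + 3; product 3*3*3*3*3*3 = 729.

729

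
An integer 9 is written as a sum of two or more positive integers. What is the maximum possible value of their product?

27

Fill g[k] for k=2..9: at each k try every first piece i and multiply by the better of (k−i) uncut or g[k−i].
g[2] = 1*max(1,0) = 1*1 = 1
g[3] = 1*max(2,1) = 1*2 = 2
g[4] = 2*max(2,1) = 2*2 = 4
g[5] = 2*max(3,2) = 2*3 = 6
g[6] = 3*max(3,2) = 3*3 = 9
g[7] = 2*max(5,6) = 2*6 = 12
g[8] = 2*max(6,9) = 2*9 = 18
g[9] = 3*max(6,9) = 3*9 = 27
One optimal split: 3 + 3 + 3; product 3*3*3 = 27.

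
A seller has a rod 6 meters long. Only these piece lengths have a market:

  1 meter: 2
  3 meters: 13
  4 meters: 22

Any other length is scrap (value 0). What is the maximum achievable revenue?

Let f[k] be the best obtainable value from length k. For each k, try every first piece i and keep the best of price[i] + f[k−i].
f[1] = 2
f[2] = 4  (first piece 1, then f[1]=2)
f[3] = 13
f[4] = 22
f[5] = 24  (first piece 1, then f[4]=22)
f[6] = 26  (first piece 1, then f[5]=24)
One optimal cutting: 4 + 1 + 1 → 26.

26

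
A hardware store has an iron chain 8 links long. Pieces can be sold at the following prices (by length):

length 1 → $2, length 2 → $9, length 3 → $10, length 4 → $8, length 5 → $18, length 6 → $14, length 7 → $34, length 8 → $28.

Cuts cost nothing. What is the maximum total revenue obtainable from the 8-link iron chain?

Let best[k] be the best obtainable value from length k. For each k, try every first piece i and keep the best of price[i] + best[k−i].
best[1] = 2
best[2] = 9
best[3] = 11  (first piece 1, then best[2]=9)
best[4] = 18  (first piece 2, then best[2]=9)
best[5] = 20  (first piece 1, then best[4]=18)
best[6] = 27  (first piece 2, then best[4]=18)
best[7] = 34
best[8] = 36  (first piece 1, then best[7]=34)
One optimal cutting: 7 + 1 → $34 + $2 = $36.

36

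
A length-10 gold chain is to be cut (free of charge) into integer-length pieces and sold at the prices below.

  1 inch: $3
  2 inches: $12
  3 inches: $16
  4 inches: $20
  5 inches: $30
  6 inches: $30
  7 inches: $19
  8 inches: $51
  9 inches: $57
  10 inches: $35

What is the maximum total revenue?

Build r[k] bottom-up: r[k] = max over allowed piece i of (p[i] + r[k−i]).
r[1] = 3
r[2] = 12
r[3] = 16
r[4] = 24  (first piece 2, then r[2]=12)
r[5] = 30
r[6] = 36  (first piece 2, then r[4]=24)
r[7] = 42  (first piece 2, then r[5]=30)
r[8] = 51
r[9] = 57
r[10] = 63  (first piece 2, then r[8]=51)
One optimal cutting: 8 + 2 → $51 + $12 = $63.

63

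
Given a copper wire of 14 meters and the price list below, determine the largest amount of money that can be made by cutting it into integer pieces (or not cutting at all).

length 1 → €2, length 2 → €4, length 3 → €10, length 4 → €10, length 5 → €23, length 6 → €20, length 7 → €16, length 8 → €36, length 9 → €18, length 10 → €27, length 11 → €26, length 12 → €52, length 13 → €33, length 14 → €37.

61

Let R[k] be the best obtainable value from length k. For each k, try every first piece i and keep the best of price[i] + R[k−i].
R[1] = 2
R[2] = 4  (first piece 1, then R[1]=2)
R[3] = 10
R[4] = 12  (first piece 1, then R[3]=10)
R[5] = 23
R[6] = 25  (first piece 1, then R[5]=23)
R[7] = 27  (first piece 1, then R[6]=25)
R[8] = 36
R[9] = 38  (first piece 1, then R[8]=36)
R[10] = 46  (first piece 5, then R[5]=23)
R[11] = 48  (first piece 1, then R[10]=46)
R[12] = 52
R[13] = 59  (first piece 5, then R[8]=36)
R[14] = 61  (first piece 1, then R[13]=59)
One optimal cutting: 8 + 5 + 1 → €36 + €23 + €2 = €61.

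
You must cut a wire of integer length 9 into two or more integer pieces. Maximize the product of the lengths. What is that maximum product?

27

Define P[k] = max over 1≤i<k of i · max(k−i, P[k−i]); the inner max lets the remainder stay uncut if that's better.
P[2] = 1·max(1,0) = 1·1 = 1
P[3] = max(1·2, 2·1) = 2
P[4] = max(1·3, 2·2, 3·1) = 4
P[5] = max(1·4, 2·3, 3·2, 4·1) = 6
P[6] = max(1·6, 2·4, 3·3, 4·2, 5·1) = 9
P[7] = max(1·9, 2·6, 3·4, 4·3, 5·2, 6·1) = 12
P[8] = max(1·12, 2·9, 3·6, …, 6·2, 7·1) = 18
P[9] = max(1·18, 2·12, 3·9, …, 7·2, 8·1) = 27
One optimal split: 3 + 3 + 3; product 3·3·3 = 27.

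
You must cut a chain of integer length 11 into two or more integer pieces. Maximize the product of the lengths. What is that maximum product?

Let f[k] be the best product for length k (with at least one cut). For each first piece i, the rest contributes max(k−i, f[k−i]).
Small cases: f[2]=1, f[3]=2, f[4]=4, f[5]=6, f[6]=9.
f[7] = 2·max(5,6) = 2·6 = 12
f[8] = 2·max(6,9) = 2·9 = 18
f[9] = 3·max(6,9) = 3·9 = 27
f[10] = 2·max(8,18) = 2·18 = 36
f[11] = 2·max(9,27) = 2·27 = 54
One optimal split: 3 + 3 + 3 + 2; product 3·3·3·2 = 54.

54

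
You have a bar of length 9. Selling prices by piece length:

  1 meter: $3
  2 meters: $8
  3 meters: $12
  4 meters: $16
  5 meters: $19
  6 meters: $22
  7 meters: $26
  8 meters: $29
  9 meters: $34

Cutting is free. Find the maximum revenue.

Let best[k] be the best obtainable value from length k. For each k, try every first piece i and keep the best of price[i] + best[k−i].
best[1] = 3
best[2] = 8
best[3] = 12
best[4] = 16  (first piece 2, then best[2]=8)
best[5] = 20  (first piece 2, then best[3]=12)
best[6] = 24  (first piece 2, then best[4]=16)
best[7] = 28  (first piece 2, then best[5]=20)
best[8] = 32  (first piece 2, then best[6]=24)
best[9] = 36  (first piece 2, then best[7]=28)
One optimal cutting: 3 + 2 + 2 + 2 → $12 + $8 + $8 + $8 = $36.

36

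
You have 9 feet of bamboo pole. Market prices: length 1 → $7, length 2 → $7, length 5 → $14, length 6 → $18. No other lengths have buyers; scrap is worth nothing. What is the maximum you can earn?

63

Let r[k] be the best obtainable value from length k. For each k, try every first piece i and keep the best of price[i] + r[k−i].
r[1] = 7
r[2] = 14  (first piece 1, then r[1]=7)
r[3] = 21  (first piece 1, then r[2]=14)
r[4] = 28  (first piece 1, then r[3]=21)
r[5] = 35  (first piece 1, then r[4]=28)
r[6] = 42  (first piece 1, then r[5]=35)
r[7] = 49  (first piece 1, then r[6]=42)
r[8] = 56  (first piece 1, then r[7]=49)
r[9] = 63  (first piece 1, then r[8]=56)
One optimal cutting: 1 + 1 + 1 + 1 + 1 + 1 + 1 + 1 + 1 → $63.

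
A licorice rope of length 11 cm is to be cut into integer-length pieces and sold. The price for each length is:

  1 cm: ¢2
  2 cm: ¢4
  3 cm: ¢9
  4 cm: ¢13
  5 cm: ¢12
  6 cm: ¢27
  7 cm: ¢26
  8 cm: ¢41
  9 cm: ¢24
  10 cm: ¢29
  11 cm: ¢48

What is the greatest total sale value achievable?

Consider every possible first cut. R[k] is the best of p[i]+R[k−i] over all sellable i≤k.
R[1] = 2
R[2] = 4  (first piece 1, then R[1]=2)
R[3] = 9
R[4] = 13
R[5] = 15  (first piece 1, then R[4]=13)
R[6] = 27
R[7] = 29  (first piece 1, then R[6]=27)
R[8] = 41
R[9] = 43  (first piece 1, then R[8]=41)
R[10] = 45  (first piece 1, then R[9]=43)
R[11] = 50  (first piece 3, then R[8]=41)
One optimal cutting: 8 + 3 → ¢41 + ¢9 = ¢50.

50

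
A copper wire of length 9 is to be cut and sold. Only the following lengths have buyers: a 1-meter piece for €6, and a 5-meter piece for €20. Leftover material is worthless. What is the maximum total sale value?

Consider every possible first cut. f[k] is the best of p[i]+f[k−i] over all sellable i≤k.
f[1] = 6
f[2] = 12  (first piece 1, then f[1]=6)
f[3] = 18  (first piece 1, then f[2]=12)
f[4] = 24  (first piece 1, then f[3]=18)
f[5] = max(6+24, 20+0) = 30
f[6] = max(6+30, 20+6) = 36
f[7] = max(6+36, 20+12) = 42
f[8] = max(6+42, 20+18) = 48
f[9] = max(6+48, 20+24) = 54
One optimal cutting: 1 + 1 + 1 + 1 + 1 + 1 + 1 + 1 + 1 → €54.

54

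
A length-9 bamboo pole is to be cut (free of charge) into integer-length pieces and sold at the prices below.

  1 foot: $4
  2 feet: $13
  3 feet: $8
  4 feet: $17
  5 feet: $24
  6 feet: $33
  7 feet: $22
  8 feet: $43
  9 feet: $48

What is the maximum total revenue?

Consider every possible first cut. r[k] is the best of p[i]+r[k−i] over all sellable i≤k.
r[1] = 4
r[2] = 13
r[3] = 17  (first piece 1, then r[2]=13)
r[4] = 26  (first piece 2, then r[2]=13)
r[5] = 30  (first piece 1, then r[4]=26)
r[6] = 39  (first piece 2, then r[4]=26)
r[7] = 43  (first piece 1, then r[6]=39)
r[8] = 52  (first piece 2, then r[6]=39)
r[9] = 56  (first piece 1, then r[8]=52)
One optimal cutting: 2 + 2 + 2 + 2 + 1 → $13 + $13 + $13 + $13 + $4 = $56.

56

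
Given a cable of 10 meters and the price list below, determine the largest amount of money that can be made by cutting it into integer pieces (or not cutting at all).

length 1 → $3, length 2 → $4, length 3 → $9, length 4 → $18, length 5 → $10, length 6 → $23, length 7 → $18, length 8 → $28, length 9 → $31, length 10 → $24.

42

Let best[k] be the best obtainable value from length k. For each k, try every first piece i and keep the best of price[i] + best[k−i].
best[1] = 3
best[2] = 6  (first piece 1, then best[1]=3)
best[3] = 9  (first piece 1, then best[2]=6)
best[4] = 18
best[5] = 21  (first piece 1, then best[4]=18)
best[6] = 24  (first piece 1, then best[5]=21)
best[7] = 27  (first piece 1, then best[6]=24)
best[8] = 36  (first piece 4, then best[4]=18)
best[9] = 39  (first piece 1, then best[8]=36)
best[10] = 42  (first piece 1, then best[9]=39)
One optimal cutting: 4 + 4 + 1 + 1 → $18 + $18 + $3 + $3 = $42.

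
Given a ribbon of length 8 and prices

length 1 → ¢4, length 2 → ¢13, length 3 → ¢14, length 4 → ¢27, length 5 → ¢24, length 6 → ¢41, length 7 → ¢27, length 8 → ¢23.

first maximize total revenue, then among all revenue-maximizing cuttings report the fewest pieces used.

2

Build r[k] bottom-up: r[k] = max over allowed piece i of (p[i] + r[k−i]).
r[1] = 4
r[2] = max(4+4, 13+0) = 13
r[3] = max(4+13, 13+4, 14+0) = 17
r[4] = max(4+17, 13+13, 14+4, 27+0) = 27
r[5] = max(4+27, 13+17, 14+13, 27+4, 24+0) = 31
r[6] = max(4+31, 13+27, 14+17, 27+13, 24+4, 41+0) = 41
r[7] = max(4+41, 13+31, 14+27, …, 41+4, 27+0) = 45
r[8] = max(4+45, 13+41, 14+31, …, 27+4, 23+0) = 54
Maximum revenue is ¢54.
Now minimize piece count subject to staying optimal: for each k, pieces[k] = 1 + min over i with p[i]+r[k−i]=r[k] of pieces[k−i].
pieces[5] = 2
pieces[6] = 1
pieces[7] = 2
pieces[8] = 2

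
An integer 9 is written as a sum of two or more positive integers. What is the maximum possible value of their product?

Let m[k] be the best product for length k (with at least one cut). For each first piece i, the rest contributes max(k−i, m[k−i]).
Small cases: m[2]=1, m[3]=2, m[4]=4.
m[5] = max(1*4, 2*3, 3*2, 4*1) = 6
m[6] = max(1*6, 2*4, 3*3, 4*2, 5*1) = 9
m[7] = max(1*9, 2*6, 3*4, 4*3, 5*2, 6*1) = 12
m[8] = max(1*12, 2*9, 3*6, …, 6*2, 7*1) = 18
m[9] = max(1*18, 2*12, 3*9, …, 7*2, 8*1) = 27
One optimal split: 3 + 3 + 3; product 3*3*3 = 27.

27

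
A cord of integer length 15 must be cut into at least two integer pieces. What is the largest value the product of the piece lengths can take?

Fill prod[k] for k=2..15: at each k try every first piece i and multiply by the better of (k−i) uncut or prod[k−i].
prod[2] = 1·max(1,0) = 1·1 = 1
prod[3] = 1·max(2,1) = 1·2 = 2
prod[4] = 2·max(2,1) = 2·2 = 4
prod[5] = 2·max(3,2) = 2·3 = 6
prod[6] = 3·max(3,2) = 3·3 = 9
prod[7] = 2·max(5,6) = 2·6 = 12
prod[8] = 2·max(6,9) = 2·9 = 18
prod[9] = 3·max(6,9) = 3·9 = 27
prod[10] = 2·max(8,18) = 2·18 = 36
prod[11] = 2·max(9,27) = 2·27 = 54
prod[12] = 3·max(9,27) = 3·27 = 81
prod[13] = 2·max(11,54) = 2·54 = 108
prod[14] = 2·max(12,81) = 2·81 = 162
prod[15] = 3·max(12,81) = 3·81 = 243
One optimal split: 3 + 3 + 3 + 3 + 3; product 3·3·3·3·3 = 243.

243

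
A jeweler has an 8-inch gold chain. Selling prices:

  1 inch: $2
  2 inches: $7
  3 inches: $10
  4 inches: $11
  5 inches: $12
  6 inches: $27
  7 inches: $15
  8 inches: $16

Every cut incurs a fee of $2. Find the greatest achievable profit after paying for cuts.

32

Consider every possible first cut. r[k] is the best of p[i]+r[k−i] over all sellable i≤k, charging 2 whenever i<k.
r[1] = 2
r[2] = 7
r[3] = 10
r[4] = 12  (first piece 2, then r[2]=7)
r[5] = 15  (first piece 2, then r[3]=10)
r[6] = 27
r[7] = 27  (first piece 1, then r[6]=27)
r[8] = 32  (first piece 2, then r[6]=27)
One optimal plan: pieces 6 + 2 (1 cut) → $34 − $2 = $32.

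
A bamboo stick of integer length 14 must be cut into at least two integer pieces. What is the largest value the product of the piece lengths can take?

162

Fill P[k] for k=2..14: at each k try every first piece i and multiply by the better of (k−i) uncut or P[k−i].
Small cases: P[2]=1, P[3]=2, P[4]=4, P[5]=6, P[6]=9.
P[7] = max(1·9, 2·6, 3·4, 4·3, 5·2, 6·1) = 12
P[8] = max(1·12, 2·9, 3·6, …, 6·2, 7·1) = 18
P[9] = max(1·18, 2·12, 3·9, …, 7·2, 8·1) = 27
P[10] = max(1·27, 2·18, 3·12, …, 8·2, 9·1) = 36
P[11] = max(1·36, 2·27, 3·18, …, 9·2, 10·1) = 54
P[12] = max(1·54, 2·36, 3·27, …, 10·2, 11·1) = 81
P[13] = max(1·81, 2·54, 3·36, …, 11·2, 12·1) = 108
P[14] = max(1·108, 2·81, 3·54, …, 12·2, 13·1) = 162
One optimal split: 3 + 3 + 3 + 3 + 2; product 3·3·3·3·2 = 162.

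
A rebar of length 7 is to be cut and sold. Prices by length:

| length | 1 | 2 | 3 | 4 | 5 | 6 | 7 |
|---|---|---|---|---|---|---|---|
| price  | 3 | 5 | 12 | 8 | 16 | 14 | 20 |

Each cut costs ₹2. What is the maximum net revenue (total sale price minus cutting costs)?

23

Let r[k] be the best obtainable value from length k. For each k, try every first piece i and keep the best of price[i] + r[k−i] minus the 2 cut fee when i<k.
r[1] = 3
r[2] = 5
r[3] = 12
r[4] = 13  (first piece 1, then r[3]=12)
r[5] = 16
r[6] = 22  (first piece 3, then r[3]=12)
r[7] = 23  (first piece 1, then r[6]=22)
One optimal plan: pieces 3 + 3 + 1 (2 cuts) → ₹27 − ₹4 = ₹23.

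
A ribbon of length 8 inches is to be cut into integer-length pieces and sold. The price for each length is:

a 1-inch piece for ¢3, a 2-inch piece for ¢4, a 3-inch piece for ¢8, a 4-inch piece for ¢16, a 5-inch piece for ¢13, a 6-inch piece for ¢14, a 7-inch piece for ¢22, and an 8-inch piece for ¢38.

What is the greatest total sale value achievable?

Build r[k] bottom-up: r[k] = max over allowed piece i of (p[i] + r[k−i]).
r[1] = 3
r[2] = 6  (first piece 1, then r[1]=3)
r[3] = 9  (first piece 1, then r[2]=6)
r[4] = 16
r[5] = 19  (first piece 1, then r[4]=16)
r[6] = 22  (first piece 1, then r[5]=19)
r[7] = 25  (first piece 1, then r[6]=22)
r[8] = 38
Best is to sell the whole 8-inch piece uncut for ¢38.

38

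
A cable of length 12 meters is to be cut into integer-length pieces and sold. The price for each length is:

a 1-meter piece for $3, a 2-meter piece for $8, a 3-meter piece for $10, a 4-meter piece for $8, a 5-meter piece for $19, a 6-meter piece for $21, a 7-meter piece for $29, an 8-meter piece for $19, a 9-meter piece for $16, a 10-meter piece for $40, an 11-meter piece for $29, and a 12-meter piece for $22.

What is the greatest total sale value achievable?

Let best[k] be the best obtainable value from length k. For each k, try every first piece i and keep the best of price[i] + best[k−i].
best[1] = 3
best[2] = max(3+3, 8+0) = 8
best[3] = max(3+8, 8+3, 10+0) = 11
best[4] = max(3+11, 8+8, 10+3, 8+0) = 16
best[5] = max(3+16, 8+11, 10+8, 8+3, 19+0) = 19
best[6] = max(3+19, 8+16, 10+11, 8+8, 19+3, 21+0) = 24
best[7] = max(3+24, 8+19, 10+16, …, 21+3, 29+0) = 29
best[8] = max(3+29, 8+24, 10+19, …, 29+3, 19+0) = 32
best[9] = max(3+32, 8+29, 10+24, …, 19+3, 16+0) = 37
best[10] = max(3+37, 8+32, 10+29, …, 16+3, 40+0) = 40
best[11] = max(3+40, 8+37, 10+32, …, 40+3, 29+0) = 45
best[12] = max(3+45, 8+40, 10+37, …, 29+3, 22+0) = 48
One optimal cutting: 7 + 2 + 2 + 1 → $29 + $8 + $8 + $3 = $48.

48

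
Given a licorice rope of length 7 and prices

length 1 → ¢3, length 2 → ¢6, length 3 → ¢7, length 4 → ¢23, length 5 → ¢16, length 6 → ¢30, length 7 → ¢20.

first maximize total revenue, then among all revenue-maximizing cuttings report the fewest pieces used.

Consider every possible first cut. r[k] is the best of p[i]+r[k−i] over all sellable i≤k.
r[1] = 3
r[2] = max(3+3, 6+0) = 6
r[3] = max(3+6, 6+3, 7+0) = 9
r[4] = max(3+9, 6+6, 7+3, 23+0) = 23
r[5] = max(3+23, 6+9, 7+6, 23+3, 16+0) = 26
r[6] = max(3+26, 6+23, 7+9, 23+6, 16+3, 30+0) = 30
r[7] = max(3+30, 6+26, 7+23, …, 30+3, 20+0) = 33
Maximum revenue is ¢33.
Now minimize piece count subject to staying optimal: for each k, pieces[k] = 1 + min over i with p[i]+r[k−i]=r[k] of pieces[k−i].
pieces[4] = 1
pieces[5] = 2
pieces[6] = 1
pieces[7] = 2

2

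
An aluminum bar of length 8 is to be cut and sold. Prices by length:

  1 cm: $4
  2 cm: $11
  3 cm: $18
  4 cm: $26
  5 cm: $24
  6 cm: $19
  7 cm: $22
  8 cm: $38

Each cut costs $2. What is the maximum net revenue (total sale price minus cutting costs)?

50

Let v[k] be the best obtainable value from length k. For each k, try every first piece i and keep the best of price[i] + v[k−i] minus the 2 cut fee when i<k.
v[1] = 4
v[2] = 11
v[3] = 18
v[4] = 26
v[5] = 28  (first piece 1, then v[4]=26)
v[6] = 35  (first piece 2, then v[4]=26)
v[7] = 42  (first piece 3, then v[4]=26)
v[8] = 50  (first piece 4, then v[4]=26)
One optimal plan: pieces 4 + 4 (1 cut) → $52 − $2 = $50.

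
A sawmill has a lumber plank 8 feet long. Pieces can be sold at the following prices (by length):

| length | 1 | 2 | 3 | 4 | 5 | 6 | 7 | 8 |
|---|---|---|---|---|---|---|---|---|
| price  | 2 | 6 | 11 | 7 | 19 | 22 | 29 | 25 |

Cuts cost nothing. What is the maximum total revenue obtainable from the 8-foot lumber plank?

31

Consider every possible first cut. r[k] is the best of p[i]+r[k−i] over all sellable i≤k.
r[1] = 2
r[2] = max(2+2, 6+0) = 6
r[3] = max(2+6, 6+2, 11+0) = 11
r[4] = max(2+11, 6+6, 11+2, 7+0) = 13
r[5] = max(2+13, 6+11, 11+6, 7+2, 19+0) = 19
r[6] = max(2+19, 6+13, 11+11, 7+6, 19+2, 22+0) = 22
r[7] = max(2+22, 6+19, 11+13, …, 22+2, 29+0) = 29
r[8] = max(2+29, 6+22, 11+19, …, 29+2, 25+0) = 31
One optimal cutting: 7 + 1 → $29 + $2 = $31.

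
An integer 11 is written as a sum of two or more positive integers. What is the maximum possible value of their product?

Define g[k] = max over 1≤i<k of i · max(k−i, g[k−i]); the inner max lets the remainder stay uncut if that's better.
g[2] = 1×max(1,0) = 1×1 = 1
g[3] = 1×max(2,1) = 1×2 = 2
g[4] = 2×max(2,1) = 2×2 = 4
g[5] = 2×max(3,2) = 2×3 = 6
g[6] = 3×max(3,2) = 3×3 = 9
g[7] = 2×max(5,6) = 2×6 = 12
g[8] = 2×max(6,9) = 2×9 = 18
g[9] = 3×max(6,9) = 3×9 = 27
g[10] = 2×max(8,18) = 2×18 = 36
g[11] = 2×max(9,27) = 2×27 = 54
One optimal split: 3 + 3 + 3 + 2; product 3×3×3×2 = 54.

54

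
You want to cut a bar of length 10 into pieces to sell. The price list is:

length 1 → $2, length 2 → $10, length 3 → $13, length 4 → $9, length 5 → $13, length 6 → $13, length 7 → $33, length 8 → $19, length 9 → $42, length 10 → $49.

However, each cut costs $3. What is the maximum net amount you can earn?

49

Build net[k] bottom-up: net[k] = max over allowed piece i of (p[i] + net[k−i]) − 3 per cut.
net[1] = 2
net[2] = max(2+2-3, 10+0) = 10
net[3] = max(2+10-3, 10+2-3, 13+0) = 13
net[4] = max(2+13-3, 10+10-3, 13+2-3, 9+0) = 17
net[5] = max(2+17-3, 10+13-3, 13+10-3, 9+2-3, 13+0) = 20
net[6] = max(2+20-3, 10+17-3, 13+13-3, 9+10-3, 13+2-3, 13+0) = 24
net[7] = max(2+24-3, 10+20-3, 13+17-3, …, 13+2-3, 33+0) = 33
net[8] = max(2+33-3, 10+24-3, 13+20-3, …, 33+2-3, 19+0) = 32
net[9] = max(2+32-3, 10+33-3, 13+24-3, …, 19+2-3, 42+0) = 42
net[10] = max(2+42-3, 10+32-3, 13+33-3, …, 42+2-3, 49+0) = 49
Best is to make no cuts and sell whole for $49.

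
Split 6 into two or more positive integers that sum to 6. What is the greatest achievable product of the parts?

9

Let g[k] be the best product for length k (with at least one cut). For each first piece i, the rest contributes max(k−i, g[k−i]).
g[2] = 1·max(1,0) = 1·1 = 1
g[3] = max(1·2, 2·1) = 2
g[4] = max(1·3, 2·2, 3·1) = 4
g[5] = max(1·4, 2·3, 3·2, 4·1) = 6
g[6] = max(1·6, 2·4, 3·3, 4·2, 5·1) = 9
One optimal split: 3 + 3; product 3·3 = 9.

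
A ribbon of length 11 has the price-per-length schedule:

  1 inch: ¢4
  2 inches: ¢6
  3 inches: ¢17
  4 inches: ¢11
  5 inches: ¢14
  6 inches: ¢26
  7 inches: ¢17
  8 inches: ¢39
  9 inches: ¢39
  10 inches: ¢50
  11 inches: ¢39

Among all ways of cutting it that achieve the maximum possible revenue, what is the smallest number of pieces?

Consider every possible first cut. r[k] is the best of p[i]+r[k−i] over all sellable i≤k.
r[1] = 4
r[2] = max(4+4, 6+0) = 8
r[3] = max(4+8, 6+4, 17+0) = 17
r[4] = max(4+17, 6+8, 17+4, 11+0) = 21
r[5] = max(4+21, 6+17, 17+8, 11+4, 14+0) = 25
r[6] = max(4+25, 6+21, 17+17, 11+8, 14+4, 26+0) = 34
r[7] = max(4+34, 6+25, 17+21, …, 26+4, 17+0) = 38
r[8] = max(4+38, 6+34, 17+25, …, 17+4, 39+0) = 42
r[9] = max(4+42, 6+38, 17+34, …, 39+4, 39+0) = 51
r[10] = max(4+51, 6+42, 17+38, …, 39+4, 50+0) = 55
r[11] = max(4+55, 6+51, 17+42, …, 50+4, 39+0) = 59
Maximum revenue is ¢59.
Now minimize piece count subject to staying optimal: for each k, pieces[k] = 1 + min over i with p[i]+r[k−i]=r[k] of pieces[k−i].
pieces[8] = 4
pieces[9] = 3
pieces[10] = 4
pieces[11] = 5

5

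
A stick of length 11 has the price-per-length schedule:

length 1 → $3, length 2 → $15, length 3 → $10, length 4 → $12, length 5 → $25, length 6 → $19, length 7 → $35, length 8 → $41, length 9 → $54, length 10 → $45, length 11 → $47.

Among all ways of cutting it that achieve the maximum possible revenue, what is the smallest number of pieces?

Build r[k] bottom-up: r[k] = max over allowed piece i of (p[i] + r[k−i]).
r[1] = 3
r[2] = 15
r[3] = 18  (first piece 1, then r[2]=15)
r[4] = 30  (first piece 2, then r[2]=15)
r[5] = 33  (first piece 1, then r[4]=30)
r[6] = 45  (first piece 2, then r[4]=30)
r[7] = 48  (first piece 1, then r[6]=45)
r[8] = 60  (first piece 2, then r[6]=45)
r[9] = 63  (first piece 1, then r[8]=60)
r[10] = 75  (first piece 2, then r[8]=60)
r[11] = 78  (first piece 1, then r[10]=75)
Maximum revenue is $78.
Now minimize piece count subject to staying optimal: for each k, pieces[k] = 1 + min over i with p[i]+r[k−i]=r[k] of pieces[k−i].
pieces[8] = 4
pieces[9] = 5
pieces[10] = 5
pieces[11] = 6

6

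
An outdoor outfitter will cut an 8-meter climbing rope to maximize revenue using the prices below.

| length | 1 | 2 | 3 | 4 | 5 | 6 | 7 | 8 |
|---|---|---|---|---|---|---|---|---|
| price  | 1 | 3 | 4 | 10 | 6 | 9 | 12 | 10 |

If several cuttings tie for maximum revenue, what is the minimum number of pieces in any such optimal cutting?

2

Consider every possible first cut. r[k] is the best of p[i]+r[k−i] over all sellable i≤k.
r[1] = 1
r[2] = 3
r[3] = 4  (first piece 1, then r[2]=3)
r[4] = 10
r[5] = 11  (first piece 1, then r[4]=10)
r[6] = 13  (first piece 2, then r[4]=10)
r[7] = 14  (first piece 1, then r[6]=13)
r[8] = 20  (first piece 4, then r[4]=10)
Maximum revenue is €20.
Now minimize piece count subject to staying optimal: for each k, pieces[k] = 1 + min over i with p[i]+r[k−i]=r[k] of pieces[k−i].
pieces[5] = 2
pieces[6] = 2
pieces[7] = 2
pieces[8] = 2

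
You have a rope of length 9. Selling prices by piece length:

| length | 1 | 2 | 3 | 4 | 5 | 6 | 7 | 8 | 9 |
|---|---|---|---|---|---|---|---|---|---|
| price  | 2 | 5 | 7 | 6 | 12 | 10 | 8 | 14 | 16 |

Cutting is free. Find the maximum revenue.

22

Let best[k] be the best obtainable value from length k. For each k, try every first piece i and keep the best of price[i] + best[k−i].
best[1] = 2
best[2] = max(2+2, 5+0) = 5
best[3] = max(2+5, 5+2, 7+0) = 7
best[4] = max(2+7, 5+5, 7+2, 6+0) = 10
best[5] = max(2+10, 5+7, 7+5, 6+2, 12+0) = 12
best[6] = max(2+12, 5+10, 7+7, 6+5, 12+2, 10+0) = 15
best[7] = max(2+15, 5+12, 7+10, …, 10+2, 8+0) = 17
best[8] = max(2+17, 5+15, 7+12, …, 8+2, 14+0) = 20
best[9] = max(2+20, 5+17, 7+15, …, 14+2, 16+0) = 22
One optimal cutting: 2 + 2 + 2 + 2 + 1 → €5 + €5 + €5 + €5 + €2 = €22.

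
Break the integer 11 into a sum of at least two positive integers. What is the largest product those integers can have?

Define P[k] = max over 1≤i<k of i · max(k−i, P[k−i]); the inner max lets the remainder stay uncut if that's better.
P[2] = 1·max(1,0) = 1·1 = 1
P[3] = 1·max(2,1) = 1·2 = 2
P[4] = 2·max(2,1) = 2·2 = 4
P[5] = 2·max(3,2) = 2·3 = 6
P[6] = 3·max(3,2) = 3·3 = 9
P[7] = 2·max(5,6) = 2·6 = 12
P[8] = 2·max(6,9) = 2·9 = 18
P[9] = 3·max(6,9) = 3·9 = 27
P[10] = 2·max(8,18) = 2·18 = 36
P[11] = 2·max(9,27) = 2·27 = 54
One optimal split: 3 + 3 + 3 + 2; product 3·3·3·2 = 54.

54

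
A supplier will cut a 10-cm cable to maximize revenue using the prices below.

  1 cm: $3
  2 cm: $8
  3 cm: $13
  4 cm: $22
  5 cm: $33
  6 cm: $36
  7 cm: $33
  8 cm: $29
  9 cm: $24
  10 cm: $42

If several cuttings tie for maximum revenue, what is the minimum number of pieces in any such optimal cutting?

2

Build r[k] bottom-up: r[k] = max over allowed piece i of (p[i] + r[k−i]).
r[1] = 3
r[2] = 8
r[3] = 13
r[4] = 22
r[5] = 33
r[6] = 36  (first piece 1, then r[5]=33)
r[7] = 41  (first piece 2, then r[5]=33)
r[8] = 46  (first piece 3, then r[5]=33)
r[9] = 55  (first piece 4, then r[5]=33)
r[10] = 66  (first piece 5, then r[5]=33)
Maximum revenue is $66.
Now minimize piece count subject to staying optimal: for each k, pieces[k] = 1 + min over i with p[i]+r[k−i]=r[k] of pieces[k−i].
pieces[7] = 2
pieces[8] = 2
pieces[9] = 2
pieces[10] = 2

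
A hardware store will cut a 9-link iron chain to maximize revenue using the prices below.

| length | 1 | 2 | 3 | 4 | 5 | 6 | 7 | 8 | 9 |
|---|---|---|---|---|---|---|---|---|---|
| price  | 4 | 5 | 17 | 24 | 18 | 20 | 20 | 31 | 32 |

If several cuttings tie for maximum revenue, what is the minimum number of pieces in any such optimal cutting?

3

Consider every possible first cut. r[k] is the best of p[i]+r[k−i] over all sellable i≤k.
r[1] = 4
r[2] = max(4+4, 5+0) = 8
r[3] = max(4+8, 5+4, 17+0) = 17
r[4] = max(4+17, 5+8, 17+4, 24+0) = 24
r[5] = max(4+24, 5+17, 17+8, 24+4, 18+0) = 28
r[6] = max(4+28, 5+24, 17+17, 24+8, 18+4, 20+0) = 34
r[7] = max(4+34, 5+28, 17+24, …, 20+4, 20+0) = 41
r[8] = max(4+41, 5+34, 17+28, …, 20+4, 31+0) = 48
r[9] = max(4+48, 5+41, 17+34, …, 31+4, 32+0) = 52
Maximum revenue is $52.
Now minimize piece count subject to staying optimal: for each k, pieces[k] = 1 + min over i with p[i]+r[k−i]=r[k] of pieces[k−i].
pieces[6] = 2
pieces[7] = 2
pieces[8] = 2
pieces[9] = 3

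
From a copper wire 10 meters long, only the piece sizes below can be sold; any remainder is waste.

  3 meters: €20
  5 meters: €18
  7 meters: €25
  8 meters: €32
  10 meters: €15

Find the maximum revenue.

Consider every possible first cut. best[k] is the best of p[i]+best[k−i] over all sellable i≤k.
best[1] = 0
best[2] = 0
best[3] = 20
best[4] = 20
best[5] = 20
best[6] = 40  (first piece 3, then best[3]=20)
best[7] = 40
best[8] = 40
best[9] = 60  (first piece 3, then best[6]=40)
best[10] = 60
One optimal cutting: pieces 3 + 3 + 3 with 1 meter of scrap → €60.

60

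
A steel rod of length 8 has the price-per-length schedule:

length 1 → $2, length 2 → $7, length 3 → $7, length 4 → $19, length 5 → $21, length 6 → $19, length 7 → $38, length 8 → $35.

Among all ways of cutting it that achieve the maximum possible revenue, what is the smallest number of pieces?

Consider every possible first cut. r[k] is the best of p[i]+r[k−i] over all sellable i≤k.
r[1] = 2
r[2] = max(2+2, 7+0) = 7
r[3] = max(2+7, 7+2, 7+0) = 9
r[4] = max(2+9, 7+7, 7+2, 19+0) = 19
r[5] = max(2+19, 7+9, 7+7, 19+2, 21+0) = 21
r[6] = max(2+21, 7+19, 7+9, 19+7, 21+2, 19+0) = 26
r[7] = max(2+26, 7+21, 7+19, …, 19+2, 38+0) = 38
r[8] = max(2+38, 7+26, 7+21, …, 38+2, 35+0) = 40
Maximum revenue is $40.
Now minimize piece count subject to staying optimal: for each k, pieces[k] = 1 + min over i with p[i]+r[k−i]=r[k] of pieces[k−i].
pieces[5] = 1
pieces[6] = 2
pieces[7] = 1
pieces[8] = 2

2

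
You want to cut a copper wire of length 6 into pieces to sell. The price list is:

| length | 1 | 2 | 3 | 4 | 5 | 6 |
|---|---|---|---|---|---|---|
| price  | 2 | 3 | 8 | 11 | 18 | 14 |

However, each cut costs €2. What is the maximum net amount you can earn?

18

Consider every possible first cut. net[k] is the best of p[i]+net[k−i] over all sellable i≤k, charging 2 whenever i<k.
net[1] = 2
net[2] = max(2+2-2, 3+0) = 3
net[3] = max(2+3-2, 3+2-2, 8+0) = 8
net[4] = max(2+8-2, 3+3-2, 8+2-2, 11+0) = 11
net[5] = max(2+11-2, 3+8-2, 8+3-2, 11+2-2, 18+0) = 18
net[6] = max(2+18-2, 3+11-2, 8+8-2, 11+3-2, 18+2-2, 14+0) = 18
One optimal plan: pieces 5 + 1 (1 cut) → €20 − €2 = €18.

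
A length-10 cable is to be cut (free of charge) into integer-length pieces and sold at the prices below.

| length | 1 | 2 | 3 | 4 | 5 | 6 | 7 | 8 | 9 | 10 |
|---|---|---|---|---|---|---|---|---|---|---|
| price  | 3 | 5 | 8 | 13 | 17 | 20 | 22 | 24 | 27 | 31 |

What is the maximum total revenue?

Let r[k] be the best obtainable value from length k. For each k, try every first piece i and keep the best of price[i] + r[k−i].
r[1] = 3
r[2] = max(3+3, 5+0) = 6
r[3] = max(3+6, 5+3, 8+0) = 9
r[4] = max(3+9, 5+6, 8+3, 13+0) = 13
r[5] = max(3+13, 5+9, 8+6, 13+3, 17+0) = 17
r[6] = max(3+17, 5+13, 8+9, 13+6, 17+3, 20+0) = 20
r[7] = max(3+20, 5+17, 8+13, …, 20+3, 22+0) = 23
r[8] = max(3+23, 5+20, 8+17, …, 22+3, 24+0) = 26
r[9] = max(3+26, 5+23, 8+20, …, 24+3, 27+0) = 30
r[10] = max(3+30, 5+26, 8+23, …, 27+3, 31+0) = 34
One optimal cutting: 5 + 5 → 17 + 17 = 34.

34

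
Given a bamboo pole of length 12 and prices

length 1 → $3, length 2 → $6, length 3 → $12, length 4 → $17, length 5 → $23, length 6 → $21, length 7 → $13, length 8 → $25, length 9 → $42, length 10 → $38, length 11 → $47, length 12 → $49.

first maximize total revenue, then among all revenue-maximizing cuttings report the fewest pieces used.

2

Build r[k] bottom-up: r[k] = max over allowed piece i of (p[i] + r[k−i]).
r[1] = 3
r[2] = max(3+3, 6+0) = 6
r[3] = max(3+6, 6+3, 12+0) = 12
r[4] = max(3+12, 6+6, 12+3, 17+0) = 17
r[5] = max(3+17, 6+12, 12+6, 17+3, 23+0) = 23
r[6] = max(3+23, 6+17, 12+12, 17+6, 23+3, 21+0) = 26
r[7] = max(3+26, 6+23, 12+17, …, 21+3, 13+0) = 29
r[8] = max(3+29, 6+26, 12+23, …, 13+3, 25+0) = 35
r[9] = max(3+35, 6+29, 12+26, …, 25+3, 42+0) = 42
r[10] = max(3+42, 6+35, 12+29, …, 42+3, 38+0) = 46
r[11] = max(3+46, 6+42, 12+35, …, 38+3, 47+0) = 49
r[12] = max(3+49, 6+46, 12+42, …, 47+3, 49+0) = 54
Maximum revenue is $54.
Now minimize piece count subject to staying optimal: for each k, pieces[k] = 1 + min over i with p[i]+r[k−i]=r[k] of pieces[k−i].
pieces[9] = 1
pieces[10] = 2
pieces[11] = 3
pieces[12] = 2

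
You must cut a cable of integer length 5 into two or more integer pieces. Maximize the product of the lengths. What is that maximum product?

Define m[k] = max over 1≤i<k of i · max(k−i, m[k−i]); the inner max lets the remainder stay uncut if that's better.
m[2] = 1·max(1,0) = 1·1 = 1
m[3] = 1·max(2,1) = 1·2 = 2
m[4] = 2·max(2,1) = 2·2 = 4
m[5] = 2·max(3,2) = 2·3 = 6
One optimal split: 3 + 2; product 3·2 = 6.

6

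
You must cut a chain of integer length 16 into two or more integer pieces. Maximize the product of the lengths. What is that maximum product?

Let prod[k] be the best product for length k (with at least one cut). For each first piece i, the rest contributes max(k−i, prod[k−i]).
prod[2] = 1×max(1,0) = 1×1 = 1
prod[3] = max(1×2, 2×1) = 2
prod[4] = max(1×3, 2×2, 3×1) = 4
prod[5] = max(1×4, 2×3, 3×2, 4×1) = 6
prod[6] = max(1×6, 2×4, 3×3, 4×2, 5×1) = 9
prod[7] = max(1×9, 2×6, 3×4, 4×3, 5×2, 6×1) = 12
prod[8] = max(1×12, 2×9, 3×6, …, 6×2, 7×1) = 18
prod[9] = max(1×18, 2×12, 3×9, …, 7×2, 8×1) = 27
prod[10] = max(1×27, 2×18, 3×12, …, 8×2, 9×1) = 36
prod[11] = max(1×36, 2×27, 3×18, …, 9×2, 10×1) = 54
prod[12] = max(1×54, 2×36, 3×27, …, 10×2, 11×1) = 81
prod[13] = max(1×81, 2×54, 3×36, …, 11×2, 12×1) = 108
prod[14] = max(1×108, 2×81, 3×54, …, 12×2, 13×1) = 162
prod[15] = max(1×162, 2×108, 3×81, …, 13×2, 14×1) = 243
prod[16] = max(1×243, 2×162, 3×108, …, 14×2, 15×1) = 324
One optimal split: 3 + 3 + 3 + 3 + 2 + 2; product 3×3×3×3×2×2 = 324.

324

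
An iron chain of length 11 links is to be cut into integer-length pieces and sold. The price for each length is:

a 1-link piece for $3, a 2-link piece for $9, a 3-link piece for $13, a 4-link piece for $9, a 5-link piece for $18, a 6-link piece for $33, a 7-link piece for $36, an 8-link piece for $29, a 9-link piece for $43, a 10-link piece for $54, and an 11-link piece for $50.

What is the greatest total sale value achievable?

57

Build best[k] bottom-up: best[k] = max over allowed piece i of (p[i] + best[k−i]).
best[1] = 3
best[2] = max(3+3, 9+0) = 9
best[3] = max(3+9, 9+3, 13+0) = 13
best[4] = max(3+13, 9+9, 13+3, 9+0) = 18
best[5] = max(3+18, 9+13, 13+9, 9+3, 18+0) = 22
best[6] = max(3+22, 9+18, 13+13, 9+9, 18+3, 33+0) = 33
best[7] = max(3+33, 9+22, 13+18, …, 33+3, 36+0) = 36
best[8] = max(3+36, 9+33, 13+22, …, 36+3, 29+0) = 42
best[9] = max(3+42, 9+36, 13+33, …, 29+3, 43+0) = 46
best[10] = max(3+46, 9+42, 13+36, …, 43+3, 54+0) = 54
best[11] = max(3+54, 9+46, 13+42, …, 54+3, 50+0) = 57
One optimal cutting: 10 + 1 → $54 + $3 = $57.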